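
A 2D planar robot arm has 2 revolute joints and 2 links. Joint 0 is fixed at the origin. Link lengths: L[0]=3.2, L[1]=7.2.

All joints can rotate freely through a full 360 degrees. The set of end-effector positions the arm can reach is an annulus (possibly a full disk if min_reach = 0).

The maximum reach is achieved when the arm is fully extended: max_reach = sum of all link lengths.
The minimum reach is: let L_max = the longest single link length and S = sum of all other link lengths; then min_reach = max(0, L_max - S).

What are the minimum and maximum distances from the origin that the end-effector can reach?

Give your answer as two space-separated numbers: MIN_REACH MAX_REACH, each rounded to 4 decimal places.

Link lengths: [3.2, 7.2]
max_reach = 3.2 + 7.2 = 10.4
L_max = max([3.2, 7.2]) = 7.2
S (sum of others) = 10.4 - 7.2 = 3.2
min_reach = max(0, 7.2 - 3.2) = max(0, 4) = 4

Answer: 4.0000 10.4000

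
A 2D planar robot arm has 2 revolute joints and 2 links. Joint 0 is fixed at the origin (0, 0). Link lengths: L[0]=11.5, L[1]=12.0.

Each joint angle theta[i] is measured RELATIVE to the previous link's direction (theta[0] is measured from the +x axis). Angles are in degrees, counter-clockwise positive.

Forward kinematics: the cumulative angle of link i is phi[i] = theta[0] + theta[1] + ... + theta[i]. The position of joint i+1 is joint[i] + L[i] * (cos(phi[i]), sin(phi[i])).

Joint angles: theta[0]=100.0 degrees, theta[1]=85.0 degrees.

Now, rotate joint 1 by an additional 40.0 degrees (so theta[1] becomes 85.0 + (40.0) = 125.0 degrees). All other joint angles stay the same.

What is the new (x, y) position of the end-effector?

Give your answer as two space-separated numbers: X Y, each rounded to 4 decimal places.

joint[0] = (0.0000, 0.0000)  (base)
link 0: phi[0] = 100 = 100 deg
  cos(100 deg) = -0.1736, sin(100 deg) = 0.9848
  joint[1] = (0.0000, 0.0000) + 11.5 * (-0.1736, 0.9848) = (0.0000 + -1.9970, 0.0000 + 11.3253) = (-1.9970, 11.3253)
link 1: phi[1] = 100 + 125 = 225 deg
  cos(225 deg) = -0.7071, sin(225 deg) = -0.7071
  joint[2] = (-1.9970, 11.3253) + 12 * (-0.7071, -0.7071) = (-1.9970 + -8.4853, 11.3253 + -8.4853) = (-10.4822, 2.8400)
End effector: (-10.4822, 2.8400)

Answer: -10.4822 2.8400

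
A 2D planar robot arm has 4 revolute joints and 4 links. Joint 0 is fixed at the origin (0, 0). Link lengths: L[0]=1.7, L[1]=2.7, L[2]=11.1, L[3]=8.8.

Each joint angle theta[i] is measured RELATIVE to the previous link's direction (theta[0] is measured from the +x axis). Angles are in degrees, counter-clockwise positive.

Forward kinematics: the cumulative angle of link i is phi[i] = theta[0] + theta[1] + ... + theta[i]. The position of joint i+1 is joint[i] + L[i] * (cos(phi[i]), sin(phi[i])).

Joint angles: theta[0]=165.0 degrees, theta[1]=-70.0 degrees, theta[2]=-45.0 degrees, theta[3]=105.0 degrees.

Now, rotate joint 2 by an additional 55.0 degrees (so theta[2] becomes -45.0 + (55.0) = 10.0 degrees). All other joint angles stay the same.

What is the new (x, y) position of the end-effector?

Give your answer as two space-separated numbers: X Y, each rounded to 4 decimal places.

Answer: -12.3713 9.4515

Derivation:
joint[0] = (0.0000, 0.0000)  (base)
link 0: phi[0] = 165 = 165 deg
  cos(165 deg) = -0.9659, sin(165 deg) = 0.2588
  joint[1] = (0.0000, 0.0000) + 1.7 * (-0.9659, 0.2588) = (0.0000 + -1.6421, 0.0000 + 0.4400) = (-1.6421, 0.4400)
link 1: phi[1] = 165 + -70 = 95 deg
  cos(95 deg) = -0.0872, sin(95 deg) = 0.9962
  joint[2] = (-1.6421, 0.4400) + 2.7 * (-0.0872, 0.9962) = (-1.6421 + -0.2353, 0.4400 + 2.6897) = (-1.8774, 3.1297)
link 2: phi[2] = 165 + -70 + 10 = 105 deg
  cos(105 deg) = -0.2588, sin(105 deg) = 0.9659
  joint[3] = (-1.8774, 3.1297) + 11.1 * (-0.2588, 0.9659) = (-1.8774 + -2.8729, 3.1297 + 10.7218) = (-4.7503, 13.8515)
link 3: phi[3] = 165 + -70 + 10 + 105 = 210 deg
  cos(210 deg) = -0.8660, sin(210 deg) = -0.5000
  joint[4] = (-4.7503, 13.8515) + 8.8 * (-0.8660, -0.5000) = (-4.7503 + -7.6210, 13.8515 + -4.4000) = (-12.3713, 9.4515)
End effector: (-12.3713, 9.4515)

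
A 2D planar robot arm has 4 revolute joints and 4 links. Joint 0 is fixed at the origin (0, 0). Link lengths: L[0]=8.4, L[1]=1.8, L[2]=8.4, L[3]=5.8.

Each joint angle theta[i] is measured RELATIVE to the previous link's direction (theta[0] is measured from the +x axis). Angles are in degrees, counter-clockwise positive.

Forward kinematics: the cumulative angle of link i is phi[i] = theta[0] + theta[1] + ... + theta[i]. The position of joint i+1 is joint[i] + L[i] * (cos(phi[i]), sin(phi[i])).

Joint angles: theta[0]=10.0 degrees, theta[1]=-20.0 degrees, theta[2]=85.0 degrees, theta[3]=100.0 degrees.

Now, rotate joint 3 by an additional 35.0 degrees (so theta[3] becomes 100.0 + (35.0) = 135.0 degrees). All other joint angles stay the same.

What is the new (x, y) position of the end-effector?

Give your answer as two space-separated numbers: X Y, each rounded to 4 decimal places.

joint[0] = (0.0000, 0.0000)  (base)
link 0: phi[0] = 10 = 10 deg
  cos(10 deg) = 0.9848, sin(10 deg) = 0.1736
  joint[1] = (0.0000, 0.0000) + 8.4 * (0.9848, 0.1736) = (0.0000 + 8.2724, 0.0000 + 1.4586) = (8.2724, 1.4586)
link 1: phi[1] = 10 + -20 = -10 deg
  cos(-10 deg) = 0.9848, sin(-10 deg) = -0.1736
  joint[2] = (8.2724, 1.4586) + 1.8 * (0.9848, -0.1736) = (8.2724 + 1.7727, 1.4586 + -0.3126) = (10.0450, 1.1461)
link 2: phi[2] = 10 + -20 + 85 = 75 deg
  cos(75 deg) = 0.2588, sin(75 deg) = 0.9659
  joint[3] = (10.0450, 1.1461) + 8.4 * (0.2588, 0.9659) = (10.0450 + 2.1741, 1.1461 + 8.1138) = (12.2191, 9.2599)
link 3: phi[3] = 10 + -20 + 85 + 135 = 210 deg
  cos(210 deg) = -0.8660, sin(210 deg) = -0.5000
  joint[4] = (12.2191, 9.2599) + 5.8 * (-0.8660, -0.5000) = (12.2191 + -5.0229, 9.2599 + -2.9000) = (7.1962, 6.3599)
End effector: (7.1962, 6.3599)

Answer: 7.1962 6.3599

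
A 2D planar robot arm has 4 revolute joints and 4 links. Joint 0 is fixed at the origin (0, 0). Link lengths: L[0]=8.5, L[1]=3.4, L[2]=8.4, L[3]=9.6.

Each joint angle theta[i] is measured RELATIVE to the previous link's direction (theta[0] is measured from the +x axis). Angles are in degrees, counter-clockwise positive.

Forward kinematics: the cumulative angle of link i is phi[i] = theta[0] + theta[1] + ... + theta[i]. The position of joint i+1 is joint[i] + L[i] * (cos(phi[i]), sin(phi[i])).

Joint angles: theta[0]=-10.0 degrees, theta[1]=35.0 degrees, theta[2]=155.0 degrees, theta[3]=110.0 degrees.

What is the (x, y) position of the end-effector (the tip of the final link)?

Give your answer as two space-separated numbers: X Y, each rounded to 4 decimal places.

joint[0] = (0.0000, 0.0000)  (base)
link 0: phi[0] = -10 = -10 deg
  cos(-10 deg) = 0.9848, sin(-10 deg) = -0.1736
  joint[1] = (0.0000, 0.0000) + 8.5 * (0.9848, -0.1736) = (0.0000 + 8.3709, 0.0000 + -1.4760) = (8.3709, -1.4760)
link 1: phi[1] = -10 + 35 = 25 deg
  cos(25 deg) = 0.9063, sin(25 deg) = 0.4226
  joint[2] = (8.3709, -1.4760) + 3.4 * (0.9063, 0.4226) = (8.3709 + 3.0814, -1.4760 + 1.4369) = (11.4523, -0.0391)
link 2: phi[2] = -10 + 35 + 155 = 180 deg
  cos(180 deg) = -1.0000, sin(180 deg) = 0.0000
  joint[3] = (11.4523, -0.0391) + 8.4 * (-1.0000, 0.0000) = (11.4523 + -8.4000, -0.0391 + 0.0000) = (3.0523, -0.0391)
link 3: phi[3] = -10 + 35 + 155 + 110 = 290 deg
  cos(290 deg) = 0.3420, sin(290 deg) = -0.9397
  joint[4] = (3.0523, -0.0391) + 9.6 * (0.3420, -0.9397) = (3.0523 + 3.2834, -0.0391 + -9.0210) = (6.3357, -9.0602)
End effector: (6.3357, -9.0602)

Answer: 6.3357 -9.0602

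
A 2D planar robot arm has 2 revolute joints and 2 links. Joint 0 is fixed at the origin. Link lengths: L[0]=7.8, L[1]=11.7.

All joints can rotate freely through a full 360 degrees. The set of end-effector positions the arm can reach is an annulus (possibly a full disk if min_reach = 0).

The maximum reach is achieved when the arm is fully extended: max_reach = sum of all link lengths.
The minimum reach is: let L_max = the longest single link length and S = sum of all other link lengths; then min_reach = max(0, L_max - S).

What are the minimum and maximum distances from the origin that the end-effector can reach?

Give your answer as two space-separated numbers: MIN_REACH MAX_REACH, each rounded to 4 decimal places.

Answer: 3.9000 19.5000

Derivation:
Link lengths: [7.8, 11.7]
max_reach = 7.8 + 11.7 = 19.5
L_max = max([7.8, 11.7]) = 11.7
S (sum of others) = 19.5 - 11.7 = 7.8
min_reach = max(0, 11.7 - 7.8) = max(0, 3.9) = 3.9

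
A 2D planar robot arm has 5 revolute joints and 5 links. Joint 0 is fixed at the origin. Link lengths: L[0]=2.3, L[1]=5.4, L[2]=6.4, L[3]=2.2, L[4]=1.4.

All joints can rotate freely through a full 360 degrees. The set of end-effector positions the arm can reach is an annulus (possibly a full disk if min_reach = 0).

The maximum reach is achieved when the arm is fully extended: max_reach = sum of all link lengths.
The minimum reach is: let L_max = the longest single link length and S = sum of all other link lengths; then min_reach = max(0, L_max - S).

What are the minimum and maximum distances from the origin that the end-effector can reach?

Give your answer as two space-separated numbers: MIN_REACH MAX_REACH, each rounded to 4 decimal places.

Answer: 0.0000 17.7000

Derivation:
Link lengths: [2.3, 5.4, 6.4, 2.2, 1.4]
max_reach = 2.3 + 5.4 + 6.4 + 2.2 + 1.4 = 17.7
L_max = max([2.3, 5.4, 6.4, 2.2, 1.4]) = 6.4
S (sum of others) = 17.7 - 6.4 = 11.3
min_reach = max(0, 6.4 - 11.3) = max(0, -4.9) = 0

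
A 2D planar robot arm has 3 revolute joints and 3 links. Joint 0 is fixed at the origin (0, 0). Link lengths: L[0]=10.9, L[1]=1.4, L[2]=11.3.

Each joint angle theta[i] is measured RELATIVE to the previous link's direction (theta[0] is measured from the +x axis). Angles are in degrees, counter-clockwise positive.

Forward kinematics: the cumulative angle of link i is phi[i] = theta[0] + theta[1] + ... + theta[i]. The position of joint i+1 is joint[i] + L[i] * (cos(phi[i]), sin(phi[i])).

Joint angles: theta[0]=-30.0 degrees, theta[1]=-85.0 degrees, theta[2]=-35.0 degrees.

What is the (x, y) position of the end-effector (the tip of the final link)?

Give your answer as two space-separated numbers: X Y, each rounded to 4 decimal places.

joint[0] = (0.0000, 0.0000)  (base)
link 0: phi[0] = -30 = -30 deg
  cos(-30 deg) = 0.8660, sin(-30 deg) = -0.5000
  joint[1] = (0.0000, 0.0000) + 10.9 * (0.8660, -0.5000) = (0.0000 + 9.4397, 0.0000 + -5.4500) = (9.4397, -5.4500)
link 1: phi[1] = -30 + -85 = -115 deg
  cos(-115 deg) = -0.4226, sin(-115 deg) = -0.9063
  joint[2] = (9.4397, -5.4500) + 1.4 * (-0.4226, -0.9063) = (9.4397 + -0.5917, -5.4500 + -1.2688) = (8.8480, -6.7188)
link 2: phi[2] = -30 + -85 + -35 = -150 deg
  cos(-150 deg) = -0.8660, sin(-150 deg) = -0.5000
  joint[3] = (8.8480, -6.7188) + 11.3 * (-0.8660, -0.5000) = (8.8480 + -9.7861, -6.7188 + -5.6500) = (-0.9381, -12.3688)
End effector: (-0.9381, -12.3688)

Answer: -0.9381 -12.3688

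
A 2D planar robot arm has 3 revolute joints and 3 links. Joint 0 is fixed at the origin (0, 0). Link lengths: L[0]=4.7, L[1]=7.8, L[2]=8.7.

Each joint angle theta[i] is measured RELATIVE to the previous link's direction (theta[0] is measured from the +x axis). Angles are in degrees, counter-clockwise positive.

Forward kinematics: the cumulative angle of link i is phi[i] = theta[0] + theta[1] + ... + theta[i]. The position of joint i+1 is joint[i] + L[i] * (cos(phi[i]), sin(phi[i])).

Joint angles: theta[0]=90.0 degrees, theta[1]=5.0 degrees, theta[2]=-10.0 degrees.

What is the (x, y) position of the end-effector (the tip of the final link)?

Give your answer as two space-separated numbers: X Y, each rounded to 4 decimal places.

joint[0] = (0.0000, 0.0000)  (base)
link 0: phi[0] = 90 = 90 deg
  cos(90 deg) = 0.0000, sin(90 deg) = 1.0000
  joint[1] = (0.0000, 0.0000) + 4.7 * (0.0000, 1.0000) = (0.0000 + 0.0000, 0.0000 + 4.7000) = (0.0000, 4.7000)
link 1: phi[1] = 90 + 5 = 95 deg
  cos(95 deg) = -0.0872, sin(95 deg) = 0.9962
  joint[2] = (0.0000, 4.7000) + 7.8 * (-0.0872, 0.9962) = (0.0000 + -0.6798, 4.7000 + 7.7703) = (-0.6798, 12.4703)
link 2: phi[2] = 90 + 5 + -10 = 85 deg
  cos(85 deg) = 0.0872, sin(85 deg) = 0.9962
  joint[3] = (-0.6798, 12.4703) + 8.7 * (0.0872, 0.9962) = (-0.6798 + 0.7583, 12.4703 + 8.6669) = (0.0784, 21.1372)
End effector: (0.0784, 21.1372)

Answer: 0.0784 21.1372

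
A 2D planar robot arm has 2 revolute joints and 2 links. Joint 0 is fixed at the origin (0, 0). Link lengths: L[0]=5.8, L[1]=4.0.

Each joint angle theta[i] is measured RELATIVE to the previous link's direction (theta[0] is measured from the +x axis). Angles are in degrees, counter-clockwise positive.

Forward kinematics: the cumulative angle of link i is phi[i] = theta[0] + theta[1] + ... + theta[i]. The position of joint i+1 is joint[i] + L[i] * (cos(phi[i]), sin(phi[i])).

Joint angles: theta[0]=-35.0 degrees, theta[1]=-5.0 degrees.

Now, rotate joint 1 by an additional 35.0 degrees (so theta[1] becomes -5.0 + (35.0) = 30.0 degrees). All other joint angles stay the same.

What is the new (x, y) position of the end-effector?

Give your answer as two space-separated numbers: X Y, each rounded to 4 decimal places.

joint[0] = (0.0000, 0.0000)  (base)
link 0: phi[0] = -35 = -35 deg
  cos(-35 deg) = 0.8192, sin(-35 deg) = -0.5736
  joint[1] = (0.0000, 0.0000) + 5.8 * (0.8192, -0.5736) = (0.0000 + 4.7511, 0.0000 + -3.3267) = (4.7511, -3.3267)
link 1: phi[1] = -35 + 30 = -5 deg
  cos(-5 deg) = 0.9962, sin(-5 deg) = -0.0872
  joint[2] = (4.7511, -3.3267) + 4 * (0.9962, -0.0872) = (4.7511 + 3.9848, -3.3267 + -0.3486) = (8.7359, -3.6754)
End effector: (8.7359, -3.6754)

Answer: 8.7359 -3.6754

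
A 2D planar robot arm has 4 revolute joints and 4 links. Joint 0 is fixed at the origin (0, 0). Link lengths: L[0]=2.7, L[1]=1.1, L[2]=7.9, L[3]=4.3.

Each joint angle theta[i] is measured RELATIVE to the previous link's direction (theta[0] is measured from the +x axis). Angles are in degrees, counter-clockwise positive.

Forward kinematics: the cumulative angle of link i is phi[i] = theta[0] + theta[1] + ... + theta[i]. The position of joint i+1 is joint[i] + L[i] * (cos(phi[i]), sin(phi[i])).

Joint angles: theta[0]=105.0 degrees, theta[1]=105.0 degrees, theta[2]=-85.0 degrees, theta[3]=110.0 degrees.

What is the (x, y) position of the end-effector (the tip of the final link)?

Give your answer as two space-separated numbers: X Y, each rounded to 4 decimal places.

joint[0] = (0.0000, 0.0000)  (base)
link 0: phi[0] = 105 = 105 deg
  cos(105 deg) = -0.2588, sin(105 deg) = 0.9659
  joint[1] = (0.0000, 0.0000) + 2.7 * (-0.2588, 0.9659) = (0.0000 + -0.6988, 0.0000 + 2.6080) = (-0.6988, 2.6080)
link 1: phi[1] = 105 + 105 = 210 deg
  cos(210 deg) = -0.8660, sin(210 deg) = -0.5000
  joint[2] = (-0.6988, 2.6080) + 1.1 * (-0.8660, -0.5000) = (-0.6988 + -0.9526, 2.6080 + -0.5500) = (-1.6514, 2.0580)
link 2: phi[2] = 105 + 105 + -85 = 125 deg
  cos(125 deg) = -0.5736, sin(125 deg) = 0.8192
  joint[3] = (-1.6514, 2.0580) + 7.9 * (-0.5736, 0.8192) = (-1.6514 + -4.5313, 2.0580 + 6.4713) = (-6.1827, 8.5293)
link 3: phi[3] = 105 + 105 + -85 + 110 = 235 deg
  cos(235 deg) = -0.5736, sin(235 deg) = -0.8192
  joint[4] = (-6.1827, 8.5293) + 4.3 * (-0.5736, -0.8192) = (-6.1827 + -2.4664, 8.5293 + -3.5224) = (-8.6491, 5.0069)
End effector: (-8.6491, 5.0069)

Answer: -8.6491 5.0069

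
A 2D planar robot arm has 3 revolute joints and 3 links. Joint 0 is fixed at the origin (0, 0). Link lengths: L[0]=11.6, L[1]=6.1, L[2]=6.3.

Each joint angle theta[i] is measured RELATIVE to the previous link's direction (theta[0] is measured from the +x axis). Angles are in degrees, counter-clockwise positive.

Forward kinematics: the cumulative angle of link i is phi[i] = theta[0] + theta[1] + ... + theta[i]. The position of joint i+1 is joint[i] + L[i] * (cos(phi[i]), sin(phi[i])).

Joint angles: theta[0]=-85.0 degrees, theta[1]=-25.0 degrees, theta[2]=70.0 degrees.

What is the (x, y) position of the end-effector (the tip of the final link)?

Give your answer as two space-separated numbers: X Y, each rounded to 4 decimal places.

Answer: 3.7508 -21.3375

Derivation:
joint[0] = (0.0000, 0.0000)  (base)
link 0: phi[0] = -85 = -85 deg
  cos(-85 deg) = 0.0872, sin(-85 deg) = -0.9962
  joint[1] = (0.0000, 0.0000) + 11.6 * (0.0872, -0.9962) = (0.0000 + 1.0110, 0.0000 + -11.5559) = (1.0110, -11.5559)
link 1: phi[1] = -85 + -25 = -110 deg
  cos(-110 deg) = -0.3420, sin(-110 deg) = -0.9397
  joint[2] = (1.0110, -11.5559) + 6.1 * (-0.3420, -0.9397) = (1.0110 + -2.0863, -11.5559 + -5.7321) = (-1.0753, -17.2880)
link 2: phi[2] = -85 + -25 + 70 = -40 deg
  cos(-40 deg) = 0.7660, sin(-40 deg) = -0.6428
  joint[3] = (-1.0753, -17.2880) + 6.3 * (0.7660, -0.6428) = (-1.0753 + 4.8261, -17.2880 + -4.0496) = (3.7508, -21.3375)
End effector: (3.7508, -21.3375)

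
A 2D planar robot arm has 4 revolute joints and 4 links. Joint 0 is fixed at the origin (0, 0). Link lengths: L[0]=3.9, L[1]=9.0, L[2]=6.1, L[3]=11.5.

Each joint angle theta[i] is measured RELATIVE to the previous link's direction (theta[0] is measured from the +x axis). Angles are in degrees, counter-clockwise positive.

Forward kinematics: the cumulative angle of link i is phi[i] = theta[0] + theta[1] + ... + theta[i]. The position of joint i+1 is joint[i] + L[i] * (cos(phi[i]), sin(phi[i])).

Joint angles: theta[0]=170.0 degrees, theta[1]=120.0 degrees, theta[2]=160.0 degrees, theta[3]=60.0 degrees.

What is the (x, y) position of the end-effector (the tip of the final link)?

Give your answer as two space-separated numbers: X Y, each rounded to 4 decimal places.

joint[0] = (0.0000, 0.0000)  (base)
link 0: phi[0] = 170 = 170 deg
  cos(170 deg) = -0.9848, sin(170 deg) = 0.1736
  joint[1] = (0.0000, 0.0000) + 3.9 * (-0.9848, 0.1736) = (0.0000 + -3.8408, 0.0000 + 0.6772) = (-3.8408, 0.6772)
link 1: phi[1] = 170 + 120 = 290 deg
  cos(290 deg) = 0.3420, sin(290 deg) = -0.9397
  joint[2] = (-3.8408, 0.6772) + 9 * (0.3420, -0.9397) = (-3.8408 + 3.0782, 0.6772 + -8.4572) = (-0.7626, -7.7800)
link 2: phi[2] = 170 + 120 + 160 = 450 deg
  cos(450 deg) = 0.0000, sin(450 deg) = 1.0000
  joint[3] = (-0.7626, -7.7800) + 6.1 * (0.0000, 1.0000) = (-0.7626 + 0.0000, -7.7800 + 6.1000) = (-0.7626, -1.6800)
link 3: phi[3] = 170 + 120 + 160 + 60 = 510 deg
  cos(510 deg) = -0.8660, sin(510 deg) = 0.5000
  joint[4] = (-0.7626, -1.6800) + 11.5 * (-0.8660, 0.5000) = (-0.7626 + -9.9593, -1.6800 + 5.7500) = (-10.7219, 4.0700)
End effector: (-10.7219, 4.0700)

Answer: -10.7219 4.0700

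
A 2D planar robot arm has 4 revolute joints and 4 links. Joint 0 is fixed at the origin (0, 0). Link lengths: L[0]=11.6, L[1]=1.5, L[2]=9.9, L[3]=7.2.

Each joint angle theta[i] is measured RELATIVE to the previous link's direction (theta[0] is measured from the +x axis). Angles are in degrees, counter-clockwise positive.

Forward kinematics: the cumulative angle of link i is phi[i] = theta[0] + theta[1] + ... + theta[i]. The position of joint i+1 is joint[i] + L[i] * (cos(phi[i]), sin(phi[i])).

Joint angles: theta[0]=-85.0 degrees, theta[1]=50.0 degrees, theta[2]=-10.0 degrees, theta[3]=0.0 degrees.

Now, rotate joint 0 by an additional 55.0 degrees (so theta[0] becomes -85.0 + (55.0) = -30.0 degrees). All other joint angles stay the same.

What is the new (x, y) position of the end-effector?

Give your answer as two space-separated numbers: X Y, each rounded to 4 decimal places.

Answer: 28.2956 -2.3176

Derivation:
joint[0] = (0.0000, 0.0000)  (base)
link 0: phi[0] = -30 = -30 deg
  cos(-30 deg) = 0.8660, sin(-30 deg) = -0.5000
  joint[1] = (0.0000, 0.0000) + 11.6 * (0.8660, -0.5000) = (0.0000 + 10.0459, 0.0000 + -5.8000) = (10.0459, -5.8000)
link 1: phi[1] = -30 + 50 = 20 deg
  cos(20 deg) = 0.9397, sin(20 deg) = 0.3420
  joint[2] = (10.0459, -5.8000) + 1.5 * (0.9397, 0.3420) = (10.0459 + 1.4095, -5.8000 + 0.5130) = (11.4554, -5.2870)
link 2: phi[2] = -30 + 50 + -10 = 10 deg
  cos(10 deg) = 0.9848, sin(10 deg) = 0.1736
  joint[3] = (11.4554, -5.2870) + 9.9 * (0.9848, 0.1736) = (11.4554 + 9.7496, -5.2870 + 1.7191) = (21.2050, -3.5679)
link 3: phi[3] = -30 + 50 + -10 + 0 = 10 deg
  cos(10 deg) = 0.9848, sin(10 deg) = 0.1736
  joint[4] = (21.2050, -3.5679) + 7.2 * (0.9848, 0.1736) = (21.2050 + 7.0906, -3.5679 + 1.2503) = (28.2956, -2.3176)
End effector: (28.2956, -2.3176)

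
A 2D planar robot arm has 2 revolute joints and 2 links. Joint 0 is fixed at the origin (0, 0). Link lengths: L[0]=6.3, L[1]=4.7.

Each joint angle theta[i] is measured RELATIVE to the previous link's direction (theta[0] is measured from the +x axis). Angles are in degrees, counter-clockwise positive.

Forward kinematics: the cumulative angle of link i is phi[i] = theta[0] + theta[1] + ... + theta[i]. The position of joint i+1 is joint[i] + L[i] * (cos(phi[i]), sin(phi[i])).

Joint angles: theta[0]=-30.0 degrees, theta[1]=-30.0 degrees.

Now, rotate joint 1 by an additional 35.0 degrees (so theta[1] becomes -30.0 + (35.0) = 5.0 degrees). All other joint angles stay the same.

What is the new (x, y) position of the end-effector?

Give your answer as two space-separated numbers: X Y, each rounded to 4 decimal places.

joint[0] = (0.0000, 0.0000)  (base)
link 0: phi[0] = -30 = -30 deg
  cos(-30 deg) = 0.8660, sin(-30 deg) = -0.5000
  joint[1] = (0.0000, 0.0000) + 6.3 * (0.8660, -0.5000) = (0.0000 + 5.4560, 0.0000 + -3.1500) = (5.4560, -3.1500)
link 1: phi[1] = -30 + 5 = -25 deg
  cos(-25 deg) = 0.9063, sin(-25 deg) = -0.4226
  joint[2] = (5.4560, -3.1500) + 4.7 * (0.9063, -0.4226) = (5.4560 + 4.2596, -3.1500 + -1.9863) = (9.7156, -5.1363)
End effector: (9.7156, -5.1363)

Answer: 9.7156 -5.1363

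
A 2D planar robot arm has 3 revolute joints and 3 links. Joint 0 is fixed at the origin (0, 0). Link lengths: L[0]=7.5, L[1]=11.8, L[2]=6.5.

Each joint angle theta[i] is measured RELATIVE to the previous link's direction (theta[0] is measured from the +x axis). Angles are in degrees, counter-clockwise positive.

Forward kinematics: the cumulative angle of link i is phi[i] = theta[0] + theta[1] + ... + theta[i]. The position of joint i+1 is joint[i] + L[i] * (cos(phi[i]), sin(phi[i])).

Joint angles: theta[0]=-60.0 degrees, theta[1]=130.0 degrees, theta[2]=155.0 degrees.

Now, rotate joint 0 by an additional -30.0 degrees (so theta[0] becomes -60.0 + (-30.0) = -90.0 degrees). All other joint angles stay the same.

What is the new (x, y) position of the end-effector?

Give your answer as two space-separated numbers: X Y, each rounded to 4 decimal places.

Answer: 2.7608 -1.5974

Derivation:
joint[0] = (0.0000, 0.0000)  (base)
link 0: phi[0] = -90 = -90 deg
  cos(-90 deg) = 0.0000, sin(-90 deg) = -1.0000
  joint[1] = (0.0000, 0.0000) + 7.5 * (0.0000, -1.0000) = (0.0000 + 0.0000, 0.0000 + -7.5000) = (0.0000, -7.5000)
link 1: phi[1] = -90 + 130 = 40 deg
  cos(40 deg) = 0.7660, sin(40 deg) = 0.6428
  joint[2] = (0.0000, -7.5000) + 11.8 * (0.7660, 0.6428) = (0.0000 + 9.0393, -7.5000 + 7.5849) = (9.0393, 0.0849)
link 2: phi[2] = -90 + 130 + 155 = 195 deg
  cos(195 deg) = -0.9659, sin(195 deg) = -0.2588
  joint[3] = (9.0393, 0.0849) + 6.5 * (-0.9659, -0.2588) = (9.0393 + -6.2785, 0.0849 + -1.6823) = (2.7608, -1.5974)
End effector: (2.7608, -1.5974)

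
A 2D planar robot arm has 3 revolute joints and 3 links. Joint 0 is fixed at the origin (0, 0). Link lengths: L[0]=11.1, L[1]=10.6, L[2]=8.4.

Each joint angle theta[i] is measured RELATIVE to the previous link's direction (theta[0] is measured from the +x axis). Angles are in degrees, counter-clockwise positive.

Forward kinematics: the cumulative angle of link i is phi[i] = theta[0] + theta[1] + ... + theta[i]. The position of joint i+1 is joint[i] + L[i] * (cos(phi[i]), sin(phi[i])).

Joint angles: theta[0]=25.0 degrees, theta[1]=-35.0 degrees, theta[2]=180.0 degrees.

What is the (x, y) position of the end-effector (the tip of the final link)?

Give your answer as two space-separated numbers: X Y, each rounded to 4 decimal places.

Answer: 12.2266 4.3090

Derivation:
joint[0] = (0.0000, 0.0000)  (base)
link 0: phi[0] = 25 = 25 deg
  cos(25 deg) = 0.9063, sin(25 deg) = 0.4226
  joint[1] = (0.0000, 0.0000) + 11.1 * (0.9063, 0.4226) = (0.0000 + 10.0600, 0.0000 + 4.6911) = (10.0600, 4.6911)
link 1: phi[1] = 25 + -35 = -10 deg
  cos(-10 deg) = 0.9848, sin(-10 deg) = -0.1736
  joint[2] = (10.0600, 4.6911) + 10.6 * (0.9848, -0.1736) = (10.0600 + 10.4390, 4.6911 + -1.8407) = (20.4990, 2.8504)
link 2: phi[2] = 25 + -35 + 180 = 170 deg
  cos(170 deg) = -0.9848, sin(170 deg) = 0.1736
  joint[3] = (20.4990, 2.8504) + 8.4 * (-0.9848, 0.1736) = (20.4990 + -8.2724, 2.8504 + 1.4586) = (12.2266, 4.3090)
End effector: (12.2266, 4.3090)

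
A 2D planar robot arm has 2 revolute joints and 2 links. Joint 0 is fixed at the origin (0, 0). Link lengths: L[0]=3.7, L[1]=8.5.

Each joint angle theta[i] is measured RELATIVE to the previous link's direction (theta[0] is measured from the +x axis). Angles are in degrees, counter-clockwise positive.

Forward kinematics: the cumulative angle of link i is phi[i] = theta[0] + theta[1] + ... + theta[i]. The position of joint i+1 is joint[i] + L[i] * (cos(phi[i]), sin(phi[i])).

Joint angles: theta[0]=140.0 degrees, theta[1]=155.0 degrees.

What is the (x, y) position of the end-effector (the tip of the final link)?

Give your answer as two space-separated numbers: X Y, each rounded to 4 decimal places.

joint[0] = (0.0000, 0.0000)  (base)
link 0: phi[0] = 140 = 140 deg
  cos(140 deg) = -0.7660, sin(140 deg) = 0.6428
  joint[1] = (0.0000, 0.0000) + 3.7 * (-0.7660, 0.6428) = (0.0000 + -2.8344, 0.0000 + 2.3783) = (-2.8344, 2.3783)
link 1: phi[1] = 140 + 155 = 295 deg
  cos(295 deg) = 0.4226, sin(295 deg) = -0.9063
  joint[2] = (-2.8344, 2.3783) + 8.5 * (0.4226, -0.9063) = (-2.8344 + 3.5923, 2.3783 + -7.7036) = (0.7579, -5.3253)
End effector: (0.7579, -5.3253)

Answer: 0.7579 -5.3253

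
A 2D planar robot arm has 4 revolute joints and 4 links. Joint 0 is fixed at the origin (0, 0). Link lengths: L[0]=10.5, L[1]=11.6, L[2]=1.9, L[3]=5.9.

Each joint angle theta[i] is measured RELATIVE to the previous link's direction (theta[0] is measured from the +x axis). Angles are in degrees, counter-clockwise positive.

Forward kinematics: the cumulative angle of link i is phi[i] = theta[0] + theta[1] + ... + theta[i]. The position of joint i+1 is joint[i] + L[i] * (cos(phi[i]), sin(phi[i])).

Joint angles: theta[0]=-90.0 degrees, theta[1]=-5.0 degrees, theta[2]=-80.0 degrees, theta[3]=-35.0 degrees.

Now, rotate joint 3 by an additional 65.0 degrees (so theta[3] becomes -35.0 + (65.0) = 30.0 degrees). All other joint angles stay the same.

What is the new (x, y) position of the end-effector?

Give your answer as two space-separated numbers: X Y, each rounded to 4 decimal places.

Answer: -7.7368 -25.6056

Derivation:
joint[0] = (0.0000, 0.0000)  (base)
link 0: phi[0] = -90 = -90 deg
  cos(-90 deg) = 0.0000, sin(-90 deg) = -1.0000
  joint[1] = (0.0000, 0.0000) + 10.5 * (0.0000, -1.0000) = (0.0000 + 0.0000, 0.0000 + -10.5000) = (0.0000, -10.5000)
link 1: phi[1] = -90 + -5 = -95 deg
  cos(-95 deg) = -0.0872, sin(-95 deg) = -0.9962
  joint[2] = (0.0000, -10.5000) + 11.6 * (-0.0872, -0.9962) = (0.0000 + -1.0110, -10.5000 + -11.5559) = (-1.0110, -22.0559)
link 2: phi[2] = -90 + -5 + -80 = -175 deg
  cos(-175 deg) = -0.9962, sin(-175 deg) = -0.0872
  joint[3] = (-1.0110, -22.0559) + 1.9 * (-0.9962, -0.0872) = (-1.0110 + -1.8928, -22.0559 + -0.1656) = (-2.9038, -22.2215)
link 3: phi[3] = -90 + -5 + -80 + 30 = -145 deg
  cos(-145 deg) = -0.8192, sin(-145 deg) = -0.5736
  joint[4] = (-2.9038, -22.2215) + 5.9 * (-0.8192, -0.5736) = (-2.9038 + -4.8330, -22.2215 + -3.3841) = (-7.7368, -25.6056)
End effector: (-7.7368, -25.6056)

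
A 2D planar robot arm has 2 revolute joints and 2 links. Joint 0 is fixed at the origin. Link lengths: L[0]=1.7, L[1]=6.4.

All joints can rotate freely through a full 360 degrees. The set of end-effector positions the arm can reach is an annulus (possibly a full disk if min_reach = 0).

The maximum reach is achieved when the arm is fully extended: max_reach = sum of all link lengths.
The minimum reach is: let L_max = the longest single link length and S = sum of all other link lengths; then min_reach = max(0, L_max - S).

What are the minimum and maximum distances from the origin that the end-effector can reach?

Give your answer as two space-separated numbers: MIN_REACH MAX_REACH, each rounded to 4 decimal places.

Link lengths: [1.7, 6.4]
max_reach = 1.7 + 6.4 = 8.1
L_max = max([1.7, 6.4]) = 6.4
S (sum of others) = 8.1 - 6.4 = 1.7
min_reach = max(0, 6.4 - 1.7) = max(0, 4.7) = 4.7

Answer: 4.7000 8.1000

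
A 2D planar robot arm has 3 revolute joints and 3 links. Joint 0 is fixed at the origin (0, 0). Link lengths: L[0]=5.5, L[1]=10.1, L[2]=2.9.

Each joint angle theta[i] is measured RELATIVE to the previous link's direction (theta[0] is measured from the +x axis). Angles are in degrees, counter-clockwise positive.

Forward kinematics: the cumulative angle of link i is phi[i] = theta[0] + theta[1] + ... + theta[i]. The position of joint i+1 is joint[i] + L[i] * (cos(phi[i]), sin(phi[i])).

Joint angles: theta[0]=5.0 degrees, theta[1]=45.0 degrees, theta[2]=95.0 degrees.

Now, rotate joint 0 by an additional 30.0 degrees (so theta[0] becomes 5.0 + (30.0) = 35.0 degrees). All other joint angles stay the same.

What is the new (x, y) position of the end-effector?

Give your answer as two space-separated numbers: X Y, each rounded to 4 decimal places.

joint[0] = (0.0000, 0.0000)  (base)
link 0: phi[0] = 35 = 35 deg
  cos(35 deg) = 0.8192, sin(35 deg) = 0.5736
  joint[1] = (0.0000, 0.0000) + 5.5 * (0.8192, 0.5736) = (0.0000 + 4.5053, 0.0000 + 3.1547) = (4.5053, 3.1547)
link 1: phi[1] = 35 + 45 = 80 deg
  cos(80 deg) = 0.1736, sin(80 deg) = 0.9848
  joint[2] = (4.5053, 3.1547) + 10.1 * (0.1736, 0.9848) = (4.5053 + 1.7538, 3.1547 + 9.9466) = (6.2592, 13.1012)
link 2: phi[2] = 35 + 45 + 95 = 175 deg
  cos(175 deg) = -0.9962, sin(175 deg) = 0.0872
  joint[3] = (6.2592, 13.1012) + 2.9 * (-0.9962, 0.0872) = (6.2592 + -2.8890, 13.1012 + 0.2528) = (3.3702, 13.3540)
End effector: (3.3702, 13.3540)

Answer: 3.3702 13.3540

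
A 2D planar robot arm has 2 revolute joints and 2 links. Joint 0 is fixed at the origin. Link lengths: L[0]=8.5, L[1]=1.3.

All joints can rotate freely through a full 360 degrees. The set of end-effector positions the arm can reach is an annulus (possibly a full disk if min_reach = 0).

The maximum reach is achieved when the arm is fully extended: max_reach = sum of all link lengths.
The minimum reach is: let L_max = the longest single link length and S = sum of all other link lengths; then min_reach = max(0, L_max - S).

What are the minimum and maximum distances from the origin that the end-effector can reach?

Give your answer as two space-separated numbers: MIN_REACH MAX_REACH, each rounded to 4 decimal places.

Link lengths: [8.5, 1.3]
max_reach = 8.5 + 1.3 = 9.8
L_max = max([8.5, 1.3]) = 8.5
S (sum of others) = 9.8 - 8.5 = 1.3
min_reach = max(0, 8.5 - 1.3) = max(0, 7.2) = 7.2

Answer: 7.2000 9.8000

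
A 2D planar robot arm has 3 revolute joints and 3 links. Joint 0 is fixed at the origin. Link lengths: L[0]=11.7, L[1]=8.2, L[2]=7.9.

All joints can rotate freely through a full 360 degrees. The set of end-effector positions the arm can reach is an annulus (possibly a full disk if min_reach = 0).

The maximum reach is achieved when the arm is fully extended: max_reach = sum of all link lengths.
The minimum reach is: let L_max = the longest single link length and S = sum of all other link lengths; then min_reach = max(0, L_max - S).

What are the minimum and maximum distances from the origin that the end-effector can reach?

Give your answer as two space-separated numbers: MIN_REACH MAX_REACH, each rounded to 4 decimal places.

Answer: 0.0000 27.8000

Derivation:
Link lengths: [11.7, 8.2, 7.9]
max_reach = 11.7 + 8.2 + 7.9 = 27.8
L_max = max([11.7, 8.2, 7.9]) = 11.7
S (sum of others) = 27.8 - 11.7 = 16.1
min_reach = max(0, 11.7 - 16.1) = max(0, -4.4) = 0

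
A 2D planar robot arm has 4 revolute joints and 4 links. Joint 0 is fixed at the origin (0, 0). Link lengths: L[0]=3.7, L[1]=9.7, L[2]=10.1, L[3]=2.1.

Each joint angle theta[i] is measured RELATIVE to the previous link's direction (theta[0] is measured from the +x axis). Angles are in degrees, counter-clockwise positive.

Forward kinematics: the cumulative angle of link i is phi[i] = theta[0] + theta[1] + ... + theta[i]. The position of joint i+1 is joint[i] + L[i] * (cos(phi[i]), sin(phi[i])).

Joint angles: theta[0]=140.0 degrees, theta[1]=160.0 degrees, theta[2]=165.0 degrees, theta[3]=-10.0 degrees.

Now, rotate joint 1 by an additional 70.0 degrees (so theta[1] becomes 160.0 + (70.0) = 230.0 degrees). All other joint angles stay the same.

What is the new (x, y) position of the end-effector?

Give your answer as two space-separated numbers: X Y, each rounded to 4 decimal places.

joint[0] = (0.0000, 0.0000)  (base)
link 0: phi[0] = 140 = 140 deg
  cos(140 deg) = -0.7660, sin(140 deg) = 0.6428
  joint[1] = (0.0000, 0.0000) + 3.7 * (-0.7660, 0.6428) = (0.0000 + -2.8344, 0.0000 + 2.3783) = (-2.8344, 2.3783)
link 1: phi[1] = 140 + 230 = 370 deg
  cos(370 deg) = 0.9848, sin(370 deg) = 0.1736
  joint[2] = (-2.8344, 2.3783) + 9.7 * (0.9848, 0.1736) = (-2.8344 + 9.5526, 2.3783 + 1.6844) = (6.7183, 4.0627)
link 2: phi[2] = 140 + 230 + 165 = 535 deg
  cos(535 deg) = -0.9962, sin(535 deg) = 0.0872
  joint[3] = (6.7183, 4.0627) + 10.1 * (-0.9962, 0.0872) = (6.7183 + -10.0616, 4.0627 + 0.8803) = (-3.3433, 4.9430)
link 3: phi[3] = 140 + 230 + 165 + -10 = 525 deg
  cos(525 deg) = -0.9659, sin(525 deg) = 0.2588
  joint[4] = (-3.3433, 4.9430) + 2.1 * (-0.9659, 0.2588) = (-3.3433 + -2.0284, 4.9430 + 0.5435) = (-5.3717, 5.4865)
End effector: (-5.3717, 5.4865)

Answer: -5.3717 5.4865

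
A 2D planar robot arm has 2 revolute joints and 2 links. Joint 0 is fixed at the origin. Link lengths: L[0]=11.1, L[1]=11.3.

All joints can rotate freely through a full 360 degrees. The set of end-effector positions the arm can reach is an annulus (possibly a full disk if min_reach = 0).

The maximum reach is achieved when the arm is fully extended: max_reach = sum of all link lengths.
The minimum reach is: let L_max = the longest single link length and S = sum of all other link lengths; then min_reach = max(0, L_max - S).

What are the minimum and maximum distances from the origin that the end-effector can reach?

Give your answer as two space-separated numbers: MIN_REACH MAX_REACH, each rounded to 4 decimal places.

Link lengths: [11.1, 11.3]
max_reach = 11.1 + 11.3 = 22.4
L_max = max([11.1, 11.3]) = 11.3
S (sum of others) = 22.4 - 11.3 = 11.1
min_reach = max(0, 11.3 - 11.1) = max(0, 0.2) = 0.2

Answer: 0.2000 22.4000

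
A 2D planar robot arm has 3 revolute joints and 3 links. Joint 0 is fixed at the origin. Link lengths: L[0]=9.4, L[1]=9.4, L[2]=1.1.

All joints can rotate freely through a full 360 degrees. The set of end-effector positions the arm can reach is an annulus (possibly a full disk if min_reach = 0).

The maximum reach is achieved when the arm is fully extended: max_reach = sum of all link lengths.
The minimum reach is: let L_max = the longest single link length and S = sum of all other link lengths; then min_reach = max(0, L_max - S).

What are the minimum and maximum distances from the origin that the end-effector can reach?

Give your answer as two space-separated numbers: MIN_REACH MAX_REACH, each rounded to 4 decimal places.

Link lengths: [9.4, 9.4, 1.1]
max_reach = 9.4 + 9.4 + 1.1 = 19.9
L_max = max([9.4, 9.4, 1.1]) = 9.4
S (sum of others) = 19.9 - 9.4 = 10.5
min_reach = max(0, 9.4 - 10.5) = max(0, -1.1) = 0

Answer: 0.0000 19.9000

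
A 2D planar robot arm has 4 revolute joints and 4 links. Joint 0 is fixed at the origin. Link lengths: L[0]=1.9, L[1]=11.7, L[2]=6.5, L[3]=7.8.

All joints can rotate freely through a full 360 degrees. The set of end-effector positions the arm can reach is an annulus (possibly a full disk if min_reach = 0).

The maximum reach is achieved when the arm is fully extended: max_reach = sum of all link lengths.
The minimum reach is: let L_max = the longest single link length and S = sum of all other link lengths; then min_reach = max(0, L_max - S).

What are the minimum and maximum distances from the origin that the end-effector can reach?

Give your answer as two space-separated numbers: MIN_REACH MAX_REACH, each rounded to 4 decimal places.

Answer: 0.0000 27.9000

Derivation:
Link lengths: [1.9, 11.7, 6.5, 7.8]
max_reach = 1.9 + 11.7 + 6.5 + 7.8 = 27.9
L_max = max([1.9, 11.7, 6.5, 7.8]) = 11.7
S (sum of others) = 27.9 - 11.7 = 16.2
min_reach = max(0, 11.7 - 16.2) = max(0, -4.5) = 0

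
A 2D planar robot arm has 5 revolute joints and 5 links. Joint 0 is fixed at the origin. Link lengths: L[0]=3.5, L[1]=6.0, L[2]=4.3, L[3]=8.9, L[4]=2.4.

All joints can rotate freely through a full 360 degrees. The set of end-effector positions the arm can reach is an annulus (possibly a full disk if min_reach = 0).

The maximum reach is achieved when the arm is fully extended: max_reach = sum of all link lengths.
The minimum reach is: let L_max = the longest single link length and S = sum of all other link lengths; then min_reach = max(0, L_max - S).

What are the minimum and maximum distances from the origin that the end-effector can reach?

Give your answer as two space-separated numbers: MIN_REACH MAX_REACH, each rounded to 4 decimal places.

Link lengths: [3.5, 6.0, 4.3, 8.9, 2.4]
max_reach = 3.5 + 6 + 4.3 + 8.9 + 2.4 = 25.1
L_max = max([3.5, 6.0, 4.3, 8.9, 2.4]) = 8.9
S (sum of others) = 25.1 - 8.9 = 16.2
min_reach = max(0, 8.9 - 16.2) = max(0, -7.3) = 0

Answer: 0.0000 25.1000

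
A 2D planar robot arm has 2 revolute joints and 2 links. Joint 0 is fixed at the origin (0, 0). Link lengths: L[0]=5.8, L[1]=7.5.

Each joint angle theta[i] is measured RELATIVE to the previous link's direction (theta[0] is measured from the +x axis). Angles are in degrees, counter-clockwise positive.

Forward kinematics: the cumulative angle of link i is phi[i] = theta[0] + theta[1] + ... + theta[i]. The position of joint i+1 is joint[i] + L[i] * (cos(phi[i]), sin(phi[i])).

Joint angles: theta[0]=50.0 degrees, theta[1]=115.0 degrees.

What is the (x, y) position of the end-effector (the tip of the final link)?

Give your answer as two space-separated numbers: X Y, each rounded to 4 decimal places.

joint[0] = (0.0000, 0.0000)  (base)
link 0: phi[0] = 50 = 50 deg
  cos(50 deg) = 0.6428, sin(50 deg) = 0.7660
  joint[1] = (0.0000, 0.0000) + 5.8 * (0.6428, 0.7660) = (0.0000 + 3.7282, 0.0000 + 4.4431) = (3.7282, 4.4431)
link 1: phi[1] = 50 + 115 = 165 deg
  cos(165 deg) = -0.9659, sin(165 deg) = 0.2588
  joint[2] = (3.7282, 4.4431) + 7.5 * (-0.9659, 0.2588) = (3.7282 + -7.2444, 4.4431 + 1.9411) = (-3.5163, 6.3842)
End effector: (-3.5163, 6.3842)

Answer: -3.5163 6.3842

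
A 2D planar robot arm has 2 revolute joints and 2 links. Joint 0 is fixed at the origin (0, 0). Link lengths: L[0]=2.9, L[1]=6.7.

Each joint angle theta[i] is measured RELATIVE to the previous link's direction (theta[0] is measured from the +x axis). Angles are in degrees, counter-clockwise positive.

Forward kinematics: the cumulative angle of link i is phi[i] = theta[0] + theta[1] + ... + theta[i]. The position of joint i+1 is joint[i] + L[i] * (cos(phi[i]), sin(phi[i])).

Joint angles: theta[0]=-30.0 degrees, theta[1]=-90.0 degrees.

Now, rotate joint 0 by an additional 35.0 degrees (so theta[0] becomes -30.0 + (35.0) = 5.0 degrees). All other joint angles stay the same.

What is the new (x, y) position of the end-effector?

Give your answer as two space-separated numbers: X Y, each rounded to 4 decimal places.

Answer: 3.4729 -6.4218

Derivation:
joint[0] = (0.0000, 0.0000)  (base)
link 0: phi[0] = 5 = 5 deg
  cos(5 deg) = 0.9962, sin(5 deg) = 0.0872
  joint[1] = (0.0000, 0.0000) + 2.9 * (0.9962, 0.0872) = (0.0000 + 2.8890, 0.0000 + 0.2528) = (2.8890, 0.2528)
link 1: phi[1] = 5 + -90 = -85 deg
  cos(-85 deg) = 0.0872, sin(-85 deg) = -0.9962
  joint[2] = (2.8890, 0.2528) + 6.7 * (0.0872, -0.9962) = (2.8890 + 0.5839, 0.2528 + -6.6745) = (3.4729, -6.4218)
End effector: (3.4729, -6.4218)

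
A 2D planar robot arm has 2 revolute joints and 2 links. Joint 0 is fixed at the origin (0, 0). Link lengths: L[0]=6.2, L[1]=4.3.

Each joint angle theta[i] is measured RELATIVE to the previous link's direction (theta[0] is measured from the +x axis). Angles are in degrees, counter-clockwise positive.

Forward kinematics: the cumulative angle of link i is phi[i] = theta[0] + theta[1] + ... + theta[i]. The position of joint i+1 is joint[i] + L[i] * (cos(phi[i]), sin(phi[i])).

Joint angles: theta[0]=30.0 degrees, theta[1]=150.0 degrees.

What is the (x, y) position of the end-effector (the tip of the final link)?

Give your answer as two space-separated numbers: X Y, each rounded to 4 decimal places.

Answer: 1.0694 3.1000

Derivation:
joint[0] = (0.0000, 0.0000)  (base)
link 0: phi[0] = 30 = 30 deg
  cos(30 deg) = 0.8660, sin(30 deg) = 0.5000
  joint[1] = (0.0000, 0.0000) + 6.2 * (0.8660, 0.5000) = (0.0000 + 5.3694, 0.0000 + 3.1000) = (5.3694, 3.1000)
link 1: phi[1] = 30 + 150 = 180 deg
  cos(180 deg) = -1.0000, sin(180 deg) = 0.0000
  joint[2] = (5.3694, 3.1000) + 4.3 * (-1.0000, 0.0000) = (5.3694 + -4.3000, 3.1000 + 0.0000) = (1.0694, 3.1000)
End effector: (1.0694, 3.1000)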